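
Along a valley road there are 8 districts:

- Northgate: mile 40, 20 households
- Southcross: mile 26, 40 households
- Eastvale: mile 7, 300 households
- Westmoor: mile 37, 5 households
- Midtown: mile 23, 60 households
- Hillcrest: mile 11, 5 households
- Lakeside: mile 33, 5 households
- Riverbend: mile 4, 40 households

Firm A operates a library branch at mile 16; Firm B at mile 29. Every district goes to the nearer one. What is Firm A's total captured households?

The indifferent point is the midpoint (16+29)/2 = 22.5; districts left of it (closer to Firm A at 16) go to Firm A, those right go to Firm B.
  Riverbend at 4 (w=40) → Firm A
  Eastvale at 7 (w=300) → Firm A
  Hillcrest at 11 (w=5) → Firm A
  Midtown at 23 (w=60) → Firm B
  Southcross at 26 (w=40) → Firm B
  Lakeside at 33 (w=5) → Firm B
  Westmoor at 37 (w=5) → Firm B
  Northgate at 40 (w=20) → Firm B
Firm A captures 345; Firm B captures 130.

345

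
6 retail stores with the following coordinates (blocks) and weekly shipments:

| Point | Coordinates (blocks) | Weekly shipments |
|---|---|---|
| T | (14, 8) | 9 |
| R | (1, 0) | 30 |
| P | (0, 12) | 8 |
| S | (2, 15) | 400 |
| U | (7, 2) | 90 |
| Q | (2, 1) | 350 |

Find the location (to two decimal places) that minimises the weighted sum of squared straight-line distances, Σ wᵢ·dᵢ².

The minimiser of Σwᵢ‖p−pᵢ‖² is the weighted centroid p* = (Σwᵢpᵢ)/(Σwᵢ).
Σwᵢ = 887.
Σwᵢxᵢ = 9·14 + 30·1 + 8·0 + 400·2 + 90·7 + 350·2 = 2286.
Σwᵢyᵢ = 9·8 + 30·0 + 8·12 + 400·15 + 90·2 + 350·1 = 6698.
x* = 2286/887 = 2.58, y* = 6698/887 = 7.55.

(2.58, 7.55)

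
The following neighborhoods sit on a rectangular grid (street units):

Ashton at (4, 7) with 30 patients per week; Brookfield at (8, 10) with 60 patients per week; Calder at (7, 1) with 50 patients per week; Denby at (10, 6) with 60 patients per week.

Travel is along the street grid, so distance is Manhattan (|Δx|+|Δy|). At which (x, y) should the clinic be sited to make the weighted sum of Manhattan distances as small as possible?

Manhattan distance separates: Σwᵢ(|x−xᵢ|+|y−yᵢ|) = Σwᵢ|x−xᵢ| + Σwᵢ|y−yᵢ|, so x and y are optimised independently as 1-D weighted medians.
Total weight W = 200; half = 100.
x-coordinate, sorted with cumulative weight:
  x=4 (Ashton, w=30) cum 30
  x=7 (Calder, w=50) cum 80
  x=8 (Brookfield, w=60) cum 140  ← median
  x=10 (Denby, w=60) cum 200
⇒ x* = 8
y-coordinate, sorted with cumulative weight:
  y=1 (Calder, w=50) cum 50
  y=6 (Denby, w=60) cum 110  ← median
  y=7 (Ashton, w=30) cum 140
  y=10 (Brookfield, w=60) cum 200
⇒ y* = 6

(8, 6)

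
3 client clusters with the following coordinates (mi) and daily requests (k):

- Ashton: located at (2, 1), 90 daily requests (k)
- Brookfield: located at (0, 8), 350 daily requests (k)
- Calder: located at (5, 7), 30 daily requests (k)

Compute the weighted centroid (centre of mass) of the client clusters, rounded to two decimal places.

(0.70, 6.60)

The minimiser of Σwᵢ‖p−pᵢ‖² is the weighted centroid p* = (Σwᵢpᵢ)/(Σwᵢ).
Σwᵢ = 470.
Σwᵢxᵢ = 90·2 + 350·0 + 30·5 = 330.
Σwᵢyᵢ = 90·1 + 350·8 + 30·7 = 3100.
x* = 330/470 = 0.70, y* = 3100/470 = 6.60.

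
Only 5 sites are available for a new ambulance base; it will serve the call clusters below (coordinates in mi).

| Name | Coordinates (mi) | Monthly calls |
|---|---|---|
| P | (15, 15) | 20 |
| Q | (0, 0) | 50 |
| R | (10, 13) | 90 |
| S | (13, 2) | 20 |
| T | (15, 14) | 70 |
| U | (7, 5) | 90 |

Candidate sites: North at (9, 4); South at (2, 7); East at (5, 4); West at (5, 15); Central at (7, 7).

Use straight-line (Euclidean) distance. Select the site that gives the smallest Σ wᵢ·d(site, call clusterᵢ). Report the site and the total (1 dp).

Central, total 2405.3 mi

Total weighted distance at each candidate:
  North (9, 4): total = 2665.0
  South (2, 7): total = 3329.2
  East (5, 4): total = 2900.2
  West (5, 15): total = 3401.8
  Central (7, 7): total = 2405.3
Minimum is at Central with total 2405.3 mi.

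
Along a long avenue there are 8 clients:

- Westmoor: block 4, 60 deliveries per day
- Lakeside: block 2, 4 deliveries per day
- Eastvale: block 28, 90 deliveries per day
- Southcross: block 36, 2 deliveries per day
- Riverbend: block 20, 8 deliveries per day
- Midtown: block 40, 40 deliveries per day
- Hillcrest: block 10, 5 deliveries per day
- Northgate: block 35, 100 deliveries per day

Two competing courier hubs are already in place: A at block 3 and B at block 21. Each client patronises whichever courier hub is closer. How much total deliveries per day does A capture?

The indifferent point is the midpoint (3+21)/2 = 12; clients left of it (closer to A at 3) go to A, those right go to B.
  Lakeside at 2 (w=4) → A
  Westmoor at 4 (w=60) → A
  Hillcrest at 10 (w=5) → A
  Riverbend at 20 (w=8) → B
  Eastvale at 28 (w=90) → B
  Northgate at 35 (w=100) → B
  Southcross at 36 (w=2) → B
  Midtown at 40 (w=40) → B
A captures 69; B captures 240.

69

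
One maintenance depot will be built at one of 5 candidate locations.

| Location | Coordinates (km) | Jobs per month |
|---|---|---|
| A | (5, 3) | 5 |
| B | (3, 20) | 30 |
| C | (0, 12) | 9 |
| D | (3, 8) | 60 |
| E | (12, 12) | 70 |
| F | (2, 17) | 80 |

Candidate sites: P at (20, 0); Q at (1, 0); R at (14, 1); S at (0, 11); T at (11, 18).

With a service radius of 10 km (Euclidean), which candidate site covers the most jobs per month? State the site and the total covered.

Coverage radius r = 10 km; a point is covered iff (Δx)²+(Δy)² ≤ 10² = 100.
  P (20, 0): covers {none} → 0
  Q (1, 0): covers {A, D} → 65
  R (14, 1): covers {A} → 5
  S (0, 11): covers {A, B, C, D, F} → 184
  T (11, 18): covers {B, E, F} → 180
Maximum coverage at S: 184 jobs per month.

S, covering 184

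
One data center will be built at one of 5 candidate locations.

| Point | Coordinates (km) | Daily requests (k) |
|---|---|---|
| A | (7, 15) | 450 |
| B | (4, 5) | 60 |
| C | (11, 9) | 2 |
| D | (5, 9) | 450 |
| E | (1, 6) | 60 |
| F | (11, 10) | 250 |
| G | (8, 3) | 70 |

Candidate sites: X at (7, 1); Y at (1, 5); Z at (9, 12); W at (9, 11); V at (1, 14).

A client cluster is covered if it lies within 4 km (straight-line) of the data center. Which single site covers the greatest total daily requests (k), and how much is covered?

Z, covering 702

Coverage radius r = 4 km; a point is covered iff (Δx)²+(Δy)² ≤ 4² = 16.
  X (7, 1): covers {G} → 70
  Y (1, 5): covers {B, E} → 120
  Z (9, 12): covers {A, C, F} → 702
  W (9, 11): covers {C, F} → 252
  V (1, 14): covers {none} → 0
Maximum coverage at Z: 702 daily requests (k).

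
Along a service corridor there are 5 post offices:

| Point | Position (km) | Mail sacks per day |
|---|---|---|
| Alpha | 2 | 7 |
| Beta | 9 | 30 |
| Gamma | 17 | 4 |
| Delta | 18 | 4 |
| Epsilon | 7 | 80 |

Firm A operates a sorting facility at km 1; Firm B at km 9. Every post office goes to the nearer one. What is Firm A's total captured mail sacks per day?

7

The indifferent point is the midpoint (1+9)/2 = 5; post offices left of it (closer to Firm A at 1) go to Firm A, those right go to Firm B.
  Alpha at 2 (w=7) → Firm A
  Epsilon at 7 (w=80) → Firm B
  Beta at 9 (w=30) → Firm B
  Gamma at 17 (w=4) → Firm B
  Delta at 18 (w=4) → Firm B
Firm A captures 7; Firm B captures 118.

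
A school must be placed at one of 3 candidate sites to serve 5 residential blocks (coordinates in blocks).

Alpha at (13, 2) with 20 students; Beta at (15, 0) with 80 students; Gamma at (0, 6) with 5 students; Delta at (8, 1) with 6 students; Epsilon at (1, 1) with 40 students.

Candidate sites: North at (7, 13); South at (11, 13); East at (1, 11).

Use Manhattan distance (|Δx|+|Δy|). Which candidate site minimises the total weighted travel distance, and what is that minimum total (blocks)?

Total weighted distance at each candidate:
  North (7, 13): total = 2888
  South (11, 13): total = 2680
  East (1, 11): total = 2952
Minimum is at South with total 2680 blocks.

South, total 2680 blocks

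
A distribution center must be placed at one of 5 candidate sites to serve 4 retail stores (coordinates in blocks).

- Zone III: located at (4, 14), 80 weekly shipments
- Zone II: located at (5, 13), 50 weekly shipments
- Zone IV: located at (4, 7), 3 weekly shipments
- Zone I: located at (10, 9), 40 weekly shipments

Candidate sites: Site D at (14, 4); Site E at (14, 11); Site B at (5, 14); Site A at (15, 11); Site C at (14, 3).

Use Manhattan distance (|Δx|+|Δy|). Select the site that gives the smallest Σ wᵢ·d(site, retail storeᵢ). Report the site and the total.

Site B, total 554 blocks

Total weighted distance at each candidate:
  Site D (14, 4): total = 2899
  Site E (14, 11): total = 1872
  Site B (5, 14): total = 554
  Site A (15, 11): total = 2045
  Site C (14, 3): total = 3072
Minimum is at Site B with total 554 blocks.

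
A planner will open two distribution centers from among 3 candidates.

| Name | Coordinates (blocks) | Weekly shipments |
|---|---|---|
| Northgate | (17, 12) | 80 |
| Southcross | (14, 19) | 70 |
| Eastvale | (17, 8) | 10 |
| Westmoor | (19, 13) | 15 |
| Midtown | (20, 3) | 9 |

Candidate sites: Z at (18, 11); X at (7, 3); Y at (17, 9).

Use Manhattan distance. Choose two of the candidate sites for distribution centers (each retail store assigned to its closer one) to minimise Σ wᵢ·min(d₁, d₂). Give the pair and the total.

Evaluate every pair (each demand assigned to the nearer of the two):
  {Z, Y}: total = 1136
  {Z, X}: total = 1175
  {X, Y}: total = 1331
Best pair: {Z, Y} with total 1136.

{Z, Y}, total 1136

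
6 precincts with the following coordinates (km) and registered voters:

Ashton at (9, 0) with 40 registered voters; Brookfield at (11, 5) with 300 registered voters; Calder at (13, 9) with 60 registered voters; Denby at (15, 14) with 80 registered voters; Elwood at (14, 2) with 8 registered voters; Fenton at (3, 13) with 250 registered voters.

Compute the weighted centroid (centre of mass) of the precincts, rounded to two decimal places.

The minimiser of Σwᵢ‖p−pᵢ‖² is the weighted centroid p* = (Σwᵢpᵢ)/(Σwᵢ).
Σwᵢ = 738.
Σwᵢxᵢ = 40·9 + 300·11 + 60·13 + 80·15 + 8·14 + 250·3 = 6502.
Σwᵢyᵢ = 40·0 + 300·5 + 60·9 + 80·14 + 8·2 + 250·13 = 6426.
x* = 6502/738 = 8.81, y* = 6426/738 = 8.71.

(8.81, 8.71)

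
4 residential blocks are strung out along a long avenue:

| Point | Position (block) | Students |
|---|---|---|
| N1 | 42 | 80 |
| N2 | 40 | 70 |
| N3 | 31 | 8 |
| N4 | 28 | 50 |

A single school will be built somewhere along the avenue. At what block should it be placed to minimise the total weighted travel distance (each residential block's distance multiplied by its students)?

For a sum of weighted absolute distances on a line, the optimum is the weighted median (not the mean). Total weight W = 208; half-weight = 104.
Sort by position and accumulate weight:
  block 28 (N4, w=50) → cum 50
  block 31 (N3, w=8) → cum 58
  block 40 (N2, w=70) → cum 128  ≥ 104 → median here
  block 42 (N1, w=80) → cum 208
Optimal location: block 40.

x = 40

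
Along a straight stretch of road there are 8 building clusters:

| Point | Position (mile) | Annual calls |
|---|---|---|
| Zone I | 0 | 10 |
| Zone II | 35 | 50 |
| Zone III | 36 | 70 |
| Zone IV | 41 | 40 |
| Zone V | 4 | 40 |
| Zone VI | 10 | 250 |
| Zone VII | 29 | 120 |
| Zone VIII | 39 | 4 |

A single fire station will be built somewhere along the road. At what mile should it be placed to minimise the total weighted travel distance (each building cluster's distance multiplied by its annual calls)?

x = 10

For a sum of weighted absolute distances on a line, the optimum is the weighted median (not the mean). Total weight W = 584; half-weight = 292.
Sort by position and accumulate weight:
  mile 0 (Zone I, w=10) → cum 10
  mile 4 (Zone V, w=40) → cum 50
  mile 10 (Zone VI, w=250) → cum 300  ≥ 292 → median here
  mile 29 (Zone VII, w=120) → cum 420
  mile 35 (Zone II, w=50) → cum 470
  mile 36 (Zone III, w=70) → cum 540
  mile 39 (Zone VIII, w=4) → cum 544
  mile 41 (Zone IV, w=40) → cum 584
Optimal location: mile 10.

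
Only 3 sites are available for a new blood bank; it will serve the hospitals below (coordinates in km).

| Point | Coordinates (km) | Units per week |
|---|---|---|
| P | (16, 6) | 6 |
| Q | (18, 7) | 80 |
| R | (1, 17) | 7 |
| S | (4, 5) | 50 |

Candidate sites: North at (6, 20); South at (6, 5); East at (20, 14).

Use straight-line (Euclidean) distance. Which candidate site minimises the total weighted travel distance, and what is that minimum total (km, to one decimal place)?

Total weighted distance at each candidate:
  North (6, 20): total = 2316.0
  South (6, 5): total = 1224.5
  East (20, 14): total = 1688.6
Minimum is at South with total 1224.5 km.

South, total 1224.5 km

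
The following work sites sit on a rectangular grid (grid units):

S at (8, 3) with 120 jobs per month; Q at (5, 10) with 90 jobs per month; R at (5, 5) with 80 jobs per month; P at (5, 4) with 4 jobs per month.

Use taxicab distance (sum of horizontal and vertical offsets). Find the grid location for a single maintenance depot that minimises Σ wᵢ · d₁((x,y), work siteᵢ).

Manhattan distance separates: Σwᵢ(|x−xᵢ|+|y−yᵢ|) = Σwᵢ|x−xᵢ| + Σwᵢ|y−yᵢ|, so x and y are optimised independently as 1-D weighted medians.
Total weight W = 294; half = 147.
x-coordinate, sorted with cumulative weight:
  x=5 (Q, w=90) cum 90
  x=5 (R, w=80) cum 170  ← median
  x=5 (P, w=4) cum 174
  x=8 (S, w=120) cum 294
⇒ x* = 5
y-coordinate, sorted with cumulative weight:
  y=3 (S, w=120) cum 120
  y=4 (P, w=4) cum 124
  y=5 (R, w=80) cum 204  ← median
  y=10 (Q, w=90) cum 294
⇒ y* = 5

(5, 5)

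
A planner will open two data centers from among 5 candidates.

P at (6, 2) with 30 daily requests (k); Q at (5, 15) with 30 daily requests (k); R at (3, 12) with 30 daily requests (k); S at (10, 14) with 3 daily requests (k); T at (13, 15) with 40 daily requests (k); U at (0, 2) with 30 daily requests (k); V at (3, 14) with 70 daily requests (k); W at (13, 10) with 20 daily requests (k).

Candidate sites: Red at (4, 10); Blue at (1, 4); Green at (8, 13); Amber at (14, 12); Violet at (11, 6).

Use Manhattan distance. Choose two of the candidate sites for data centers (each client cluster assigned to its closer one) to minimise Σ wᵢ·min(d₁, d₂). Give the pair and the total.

Evaluate every pair (each demand assigned to the nearer of the two):
  {Blue, Green}: total = 1499
  {Red, Amber}: total = 1518
  {Red, Blue}: total = 1690
  {Red, Green}: total = 1699
  {Red, Violet}: total = 1837
  {Green, Violet}: total = 1879
  {Green, Amber}: total = 1939
  {Blue, Amber}: total = 2038
  {Blue, Violet}: total = 2477
  {Amber, Violet}: total = 2558
Best pair: {Blue, Green} with total 1499.

{Blue, Green}, total 1499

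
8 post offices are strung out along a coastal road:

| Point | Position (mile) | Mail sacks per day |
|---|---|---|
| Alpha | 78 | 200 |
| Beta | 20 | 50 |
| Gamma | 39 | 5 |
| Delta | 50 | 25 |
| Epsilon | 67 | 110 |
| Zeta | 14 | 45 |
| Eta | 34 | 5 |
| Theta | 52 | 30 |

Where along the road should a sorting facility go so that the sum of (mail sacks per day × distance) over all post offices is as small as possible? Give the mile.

x = 67

For a sum of weighted absolute distances on a line, the optimum is the weighted median (not the mean). Total weight W = 470; half-weight = 235.
Sort by position and accumulate weight:
  mile 14 (Zeta, w=45) → cum 45
  mile 20 (Beta, w=50) → cum 95
  mile 34 (Eta, w=5) → cum 100
  mile 39 (Gamma, w=5) → cum 105
  mile 50 (Delta, w=25) → cum 130
  mile 52 (Theta, w=30) → cum 160
  mile 67 (Epsilon, w=110) → cum 270  ≥ 235 → median here
  mile 78 (Alpha, w=200) → cum 470
Optimal location: mile 67.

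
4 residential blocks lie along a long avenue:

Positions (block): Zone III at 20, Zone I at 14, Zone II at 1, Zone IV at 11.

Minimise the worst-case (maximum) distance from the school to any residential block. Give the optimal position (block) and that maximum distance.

The 1-center on a line is the midpoint of the two extreme points: leftmost at 1, rightmost at 20.
Optimal location = (1 + 20)/2 = 10.5; maximum distance = (20 − 1)/2 = 9.5.

location 10.5, max distance 9.5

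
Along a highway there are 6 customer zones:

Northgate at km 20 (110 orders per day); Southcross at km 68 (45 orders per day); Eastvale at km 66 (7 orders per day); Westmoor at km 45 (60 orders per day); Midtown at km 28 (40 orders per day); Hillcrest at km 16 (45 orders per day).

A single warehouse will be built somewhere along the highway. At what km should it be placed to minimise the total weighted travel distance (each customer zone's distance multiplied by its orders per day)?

x = 20

For a sum of weighted absolute distances on a line, the optimum is the weighted median (not the mean). Total weight W = 307; half-weight = 153.5.
Sort by position and accumulate weight:
  km 16 (Hillcrest, w=45) → cum 45
  km 20 (Northgate, w=110) → cum 155  ≥ 153.5 → median here
  km 28 (Midtown, w=40) → cum 195
  km 45 (Westmoor, w=60) → cum 255
  km 66 (Eastvale, w=7) → cum 262
  km 68 (Southcross, w=45) → cum 307
Optimal location: km 20.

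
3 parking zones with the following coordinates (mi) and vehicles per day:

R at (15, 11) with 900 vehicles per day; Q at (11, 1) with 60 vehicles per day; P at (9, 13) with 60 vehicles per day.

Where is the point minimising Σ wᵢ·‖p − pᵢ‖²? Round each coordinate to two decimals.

(14.41, 10.53)

The minimiser of Σwᵢ‖p−pᵢ‖² is the weighted centroid p* = (Σwᵢpᵢ)/(Σwᵢ).
Σwᵢ = 1020.
Σwᵢxᵢ = 900·15 + 60·11 + 60·9 = 14700.
Σwᵢyᵢ = 900·11 + 60·1 + 60·13 = 10740.
x* = 14700/1020 = 14.41, y* = 10740/1020 = 10.53.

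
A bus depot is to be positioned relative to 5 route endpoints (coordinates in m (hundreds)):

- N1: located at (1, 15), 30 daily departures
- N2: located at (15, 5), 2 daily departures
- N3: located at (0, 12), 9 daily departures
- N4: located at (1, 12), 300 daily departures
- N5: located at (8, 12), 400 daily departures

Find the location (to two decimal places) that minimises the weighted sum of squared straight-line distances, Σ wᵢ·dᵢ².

The minimiser of Σwᵢ‖p−pᵢ‖² is the weighted centroid p* = (Σwᵢpᵢ)/(Σwᵢ).
Σwᵢ = 741.
Σwᵢxᵢ = 30·1 + 2·15 + 9·0 + 300·1 + 400·8 = 3560.
Σwᵢyᵢ = 30·15 + 2·5 + 9·12 + 300·12 + 400·12 = 8968.
x* = 3560/741 = 4.80, y* = 8968/741 = 12.10.

(4.80, 12.10)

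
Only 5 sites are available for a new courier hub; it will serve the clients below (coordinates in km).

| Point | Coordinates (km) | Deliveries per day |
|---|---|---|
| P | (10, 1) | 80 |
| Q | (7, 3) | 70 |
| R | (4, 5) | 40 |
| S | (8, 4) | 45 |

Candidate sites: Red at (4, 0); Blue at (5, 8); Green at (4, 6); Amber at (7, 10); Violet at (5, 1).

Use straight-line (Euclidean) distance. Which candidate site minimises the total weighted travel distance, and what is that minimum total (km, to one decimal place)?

Violet, total 953.8 km

Total weighted distance at each candidate:
  Red (4, 0): total = 1238.2
  Blue (5, 8): total = 1416.6
  Green (4, 6): total = 1163.1
  Amber (7, 10): total = 1755.9
  Violet (5, 1): total = 953.8
Minimum is at Violet with total 953.8 km.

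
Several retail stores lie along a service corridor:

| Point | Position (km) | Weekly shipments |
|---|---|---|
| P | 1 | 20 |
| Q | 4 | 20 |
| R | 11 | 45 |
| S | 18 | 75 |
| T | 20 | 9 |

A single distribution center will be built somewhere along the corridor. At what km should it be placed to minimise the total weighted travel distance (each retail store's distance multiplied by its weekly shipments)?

x = 11

For a sum of weighted absolute distances on a line, the optimum is the weighted median (not the mean). Total weight W = 169; half-weight = 84.5.
Sort by position and accumulate weight:
  km 1 (P, w=20) → cum 20
  km 4 (Q, w=20) → cum 40
  km 11 (R, w=45) → cum 85  ≥ 84.5 → median here
  km 18 (S, w=75) → cum 160
  km 20 (T, w=9) → cum 169
Optimal location: km 11.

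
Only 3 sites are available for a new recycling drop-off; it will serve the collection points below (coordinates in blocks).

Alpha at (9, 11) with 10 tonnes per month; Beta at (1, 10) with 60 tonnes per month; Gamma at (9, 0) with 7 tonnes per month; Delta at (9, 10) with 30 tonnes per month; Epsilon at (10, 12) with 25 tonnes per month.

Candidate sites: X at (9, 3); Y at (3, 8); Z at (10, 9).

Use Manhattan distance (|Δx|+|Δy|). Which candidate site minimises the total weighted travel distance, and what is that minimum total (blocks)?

Z, total 835 blocks

Total weighted distance at each candidate:
  X (9, 3): total = 1461
  Y (3, 8): total = 943
  Z (10, 9): total = 835
Minimum is at Z with total 835 blocks.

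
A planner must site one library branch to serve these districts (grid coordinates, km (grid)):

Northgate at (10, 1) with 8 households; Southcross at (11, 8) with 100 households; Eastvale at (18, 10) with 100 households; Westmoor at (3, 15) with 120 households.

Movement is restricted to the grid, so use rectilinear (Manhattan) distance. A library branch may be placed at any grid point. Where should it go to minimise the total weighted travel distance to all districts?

(11, 10)

Manhattan distance separates: Σwᵢ(|x−xᵢ|+|y−yᵢ|) = Σwᵢ|x−xᵢ| + Σwᵢ|y−yᵢ|, so x and y are optimised independently as 1-D weighted medians.
Total weight W = 328; half = 164.
x-coordinate, sorted with cumulative weight:
  x=3 (Westmoor, w=120) cum 120
  x=10 (Northgate, w=8) cum 128
  x=11 (Southcross, w=100) cum 228  ← median
  x=18 (Eastvale, w=100) cum 328
⇒ x* = 11
y-coordinate, sorted with cumulative weight:
  y=1 (Northgate, w=8) cum 8
  y=8 (Southcross, w=100) cum 108
  y=10 (Eastvale, w=100) cum 208  ← median
  y=15 (Westmoor, w=120) cum 328
⇒ y* = 10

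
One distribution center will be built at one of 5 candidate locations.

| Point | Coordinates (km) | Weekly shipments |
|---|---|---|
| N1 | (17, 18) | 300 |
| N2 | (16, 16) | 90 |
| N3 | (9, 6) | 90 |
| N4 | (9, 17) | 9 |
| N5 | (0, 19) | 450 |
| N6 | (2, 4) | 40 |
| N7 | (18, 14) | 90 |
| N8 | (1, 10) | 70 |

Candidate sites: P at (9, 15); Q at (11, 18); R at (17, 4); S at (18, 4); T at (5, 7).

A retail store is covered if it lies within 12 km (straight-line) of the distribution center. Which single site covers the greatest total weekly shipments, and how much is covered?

Coverage radius r = 12 km; a point is covered iff (Δx)²+(Δy)² ≤ 12² = 144.
  P (9, 15): covers {N1, N2, N3, N4, N5, N7, N8} → 1099
  Q (11, 18): covers {N1, N2, N4, N5, N7} → 939
  R (17, 4): covers {N3, N7} → 180
  S (18, 4): covers {N3, N7} → 180
  T (5, 7): covers {N3, N4, N6, N8} → 209
Maximum coverage at P: 1099 weekly shipments.

P, covering 1099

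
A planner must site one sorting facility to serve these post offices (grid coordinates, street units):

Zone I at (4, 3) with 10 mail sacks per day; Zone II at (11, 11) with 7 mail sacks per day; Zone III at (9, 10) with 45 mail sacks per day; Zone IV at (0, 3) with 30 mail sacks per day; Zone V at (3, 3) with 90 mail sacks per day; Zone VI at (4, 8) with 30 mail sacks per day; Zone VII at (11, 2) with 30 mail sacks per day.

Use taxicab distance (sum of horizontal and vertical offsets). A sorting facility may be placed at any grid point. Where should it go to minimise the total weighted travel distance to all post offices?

Manhattan distance separates: Σwᵢ(|x−xᵢ|+|y−yᵢ|) = Σwᵢ|x−xᵢ| + Σwᵢ|y−yᵢ|, so x and y are optimised independently as 1-D weighted medians.
Total weight W = 242; half = 121.
x-coordinate, sorted with cumulative weight:
  x=0 (Zone IV, w=30) cum 30
  x=3 (Zone V, w=90) cum 120
  x=4 (Zone I, w=10) cum 130  ← median
  x=4 (Zone VI, w=30) cum 160
  x=9 (Zone III, w=45) cum 205
  x=11 (Zone II, w=7) cum 212
  x=11 (Zone VII, w=30) cum 242
⇒ x* = 4
y-coordinate, sorted with cumulative weight:
  y=2 (Zone VII, w=30) cum 30
  y=3 (Zone I, w=10) cum 40
  y=3 (Zone IV, w=30) cum 70
  y=3 (Zone V, w=90) cum 160  ← median
  y=8 (Zone VI, w=30) cum 190
  y=10 (Zone III, w=45) cum 235
  y=11 (Zone II, w=7) cum 242
⇒ y* = 3

(4, 3)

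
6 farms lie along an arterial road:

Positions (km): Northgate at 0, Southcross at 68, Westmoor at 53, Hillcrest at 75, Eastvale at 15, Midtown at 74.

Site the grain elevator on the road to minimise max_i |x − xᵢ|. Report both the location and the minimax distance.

The 1-center on a line is the midpoint of the two extreme points: leftmost at 0, rightmost at 75.
Optimal location = (0 + 75)/2 = 37.5; maximum distance = (75 − 0)/2 = 37.5.

location 37.5, max distance 37.5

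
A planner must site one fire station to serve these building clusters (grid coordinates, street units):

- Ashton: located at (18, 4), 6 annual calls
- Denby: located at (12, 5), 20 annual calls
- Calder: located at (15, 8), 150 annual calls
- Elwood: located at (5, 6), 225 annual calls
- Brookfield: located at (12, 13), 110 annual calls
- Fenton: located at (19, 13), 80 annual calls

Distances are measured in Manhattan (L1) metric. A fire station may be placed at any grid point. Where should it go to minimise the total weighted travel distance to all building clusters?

(12, 8)

Manhattan distance separates: Σwᵢ(|x−xᵢ|+|y−yᵢ|) = Σwᵢ|x−xᵢ| + Σwᵢ|y−yᵢ|, so x and y are optimised independently as 1-D weighted medians.
Total weight W = 591; half = 295.5.
x-coordinate, sorted with cumulative weight:
  x=5 (Elwood, w=225) cum 225
  x=12 (Denby, w=20) cum 245
  x=12 (Brookfield, w=110) cum 355  ← median
  x=15 (Calder, w=150) cum 505
  x=18 (Ashton, w=6) cum 511
  x=19 (Fenton, w=80) cum 591
⇒ x* = 12
y-coordinate, sorted with cumulative weight:
  y=4 (Ashton, w=6) cum 6
  y=5 (Denby, w=20) cum 26
  y=6 (Elwood, w=225) cum 251
  y=8 (Calder, w=150) cum 401  ← median
  y=13 (Brookfield, w=110) cum 511
  y=13 (Fenton, w=80) cum 591
⇒ y* = 8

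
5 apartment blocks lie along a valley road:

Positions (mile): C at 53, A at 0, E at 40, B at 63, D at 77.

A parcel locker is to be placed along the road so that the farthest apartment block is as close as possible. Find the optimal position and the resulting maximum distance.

The 1-center on a line is the midpoint of the two extreme points: leftmost at 0, rightmost at 77.
Optimal location = (0 + 77)/2 = 38.5; maximum distance = (77 − 0)/2 = 38.5.

location 38.5, max distance 38.5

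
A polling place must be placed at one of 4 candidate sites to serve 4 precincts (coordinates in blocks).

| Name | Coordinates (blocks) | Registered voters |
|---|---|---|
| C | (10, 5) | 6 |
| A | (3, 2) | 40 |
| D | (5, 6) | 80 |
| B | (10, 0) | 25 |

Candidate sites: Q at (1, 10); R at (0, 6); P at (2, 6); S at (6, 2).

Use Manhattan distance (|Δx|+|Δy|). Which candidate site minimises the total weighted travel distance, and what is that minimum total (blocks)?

S, total 712 blocks

Total weighted distance at each candidate:
  Q (1, 10): total = 1599
  R (0, 6): total = 1146
  P (2, 6): total = 844
  S (6, 2): total = 712
Minimum is at S with total 712 blocks.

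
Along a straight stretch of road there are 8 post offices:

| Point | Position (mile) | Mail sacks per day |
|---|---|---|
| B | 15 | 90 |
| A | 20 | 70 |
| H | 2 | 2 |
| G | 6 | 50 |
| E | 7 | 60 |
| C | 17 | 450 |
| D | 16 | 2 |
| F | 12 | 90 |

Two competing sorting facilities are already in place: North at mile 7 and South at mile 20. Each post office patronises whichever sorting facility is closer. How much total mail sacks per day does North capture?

The indifferent point is the midpoint (7+20)/2 = 13.5; post offices left of it (closer to North at 7) go to North, those right go to South.
  H at 2 (w=2) → North
  G at 6 (w=50) → North
  E at 7 (w=60) → North
  F at 12 (w=90) → North
  B at 15 (w=90) → South
  D at 16 (w=2) → South
  C at 17 (w=450) → South
  A at 20 (w=70) → South
North captures 202; South captures 612.

202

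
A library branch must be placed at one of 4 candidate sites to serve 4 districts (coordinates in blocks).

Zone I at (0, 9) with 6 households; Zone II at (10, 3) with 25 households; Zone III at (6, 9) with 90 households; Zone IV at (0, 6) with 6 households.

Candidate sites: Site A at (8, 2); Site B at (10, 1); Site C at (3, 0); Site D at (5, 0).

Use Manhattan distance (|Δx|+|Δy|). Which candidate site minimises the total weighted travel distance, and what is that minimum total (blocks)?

Site A, total 1047 blocks

Total weighted distance at each candidate:
  Site A (8, 2): total = 1047
  Site B (10, 1): total = 1328
  Site C (3, 0): total = 1456
  Site D (5, 0): total = 1250
Minimum is at Site A with total 1047 blocks.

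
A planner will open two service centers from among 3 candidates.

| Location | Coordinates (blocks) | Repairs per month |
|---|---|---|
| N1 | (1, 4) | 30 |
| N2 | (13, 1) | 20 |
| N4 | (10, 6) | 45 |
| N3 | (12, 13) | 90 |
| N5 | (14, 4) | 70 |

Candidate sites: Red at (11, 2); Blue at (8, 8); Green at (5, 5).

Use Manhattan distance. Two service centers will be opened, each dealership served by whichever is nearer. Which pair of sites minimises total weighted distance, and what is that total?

Evaluate every pair (each demand assigned to the nearer of the two):
  {Red, Blue}: total = 1730
  {Red, Green}: total = 1865
  {Blue, Green}: total = 2080
Best pair: {Red, Blue} with total 1730.

{Red, Blue}, total 1730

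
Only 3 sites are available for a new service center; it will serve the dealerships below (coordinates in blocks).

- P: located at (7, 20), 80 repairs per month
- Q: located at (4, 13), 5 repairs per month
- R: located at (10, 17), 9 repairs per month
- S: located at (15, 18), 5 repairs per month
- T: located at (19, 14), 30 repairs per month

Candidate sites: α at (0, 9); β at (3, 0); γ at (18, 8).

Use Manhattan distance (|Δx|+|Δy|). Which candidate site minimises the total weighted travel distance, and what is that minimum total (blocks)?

γ, total 2363 blocks

Total weighted distance at each candidate:
  α (0, 9): total = 2482
  β (3, 0): total = 3256
  γ (18, 8): total = 2363
Minimum is at γ with total 2363 blocks.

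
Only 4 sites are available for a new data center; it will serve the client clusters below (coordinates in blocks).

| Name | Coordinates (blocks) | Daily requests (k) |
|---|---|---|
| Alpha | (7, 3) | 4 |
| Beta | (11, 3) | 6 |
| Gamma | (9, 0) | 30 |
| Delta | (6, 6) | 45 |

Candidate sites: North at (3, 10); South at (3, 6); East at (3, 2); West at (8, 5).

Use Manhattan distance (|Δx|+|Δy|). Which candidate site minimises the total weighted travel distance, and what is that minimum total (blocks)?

West, total 357 blocks

Total weighted distance at each candidate:
  North (3, 10): total = 929
  South (3, 6): total = 589
  East (3, 2): total = 629
  West (8, 5): total = 357
Minimum is at West with total 357 blocks.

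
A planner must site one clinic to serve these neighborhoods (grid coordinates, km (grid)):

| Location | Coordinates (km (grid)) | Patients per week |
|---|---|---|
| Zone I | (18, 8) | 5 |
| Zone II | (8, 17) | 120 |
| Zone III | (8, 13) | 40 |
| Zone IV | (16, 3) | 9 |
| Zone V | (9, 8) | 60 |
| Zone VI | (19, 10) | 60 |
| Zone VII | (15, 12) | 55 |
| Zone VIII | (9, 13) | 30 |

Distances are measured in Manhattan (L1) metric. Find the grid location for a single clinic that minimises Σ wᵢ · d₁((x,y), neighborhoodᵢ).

Manhattan distance separates: Σwᵢ(|x−xᵢ|+|y−yᵢ|) = Σwᵢ|x−xᵢ| + Σwᵢ|y−yᵢ|, so x and y are optimised independently as 1-D weighted medians.
Total weight W = 379; half = 189.5.
x-coordinate, sorted with cumulative weight:
  x=8 (Zone II, w=120) cum 120
  x=8 (Zone III, w=40) cum 160
  x=9 (Zone V, w=60) cum 220  ← median
  x=9 (Zone VIII, w=30) cum 250
  x=15 (Zone VII, w=55) cum 305
  x=16 (Zone IV, w=9) cum 314
  x=18 (Zone I, w=5) cum 319
  x=19 (Zone VI, w=60) cum 379
⇒ x* = 9
y-coordinate, sorted with cumulative weight:
  y=3 (Zone IV, w=9) cum 9
  y=8 (Zone I, w=5) cum 14
  y=8 (Zone V, w=60) cum 74
  y=10 (Zone VI, w=60) cum 134
  y=12 (Zone VII, w=55) cum 189
  y=13 (Zone III, w=40) cum 229  ← median
  y=13 (Zone VIII, w=30) cum 259
  y=17 (Zone II, w=120) cum 379
⇒ y* = 13

(9, 13)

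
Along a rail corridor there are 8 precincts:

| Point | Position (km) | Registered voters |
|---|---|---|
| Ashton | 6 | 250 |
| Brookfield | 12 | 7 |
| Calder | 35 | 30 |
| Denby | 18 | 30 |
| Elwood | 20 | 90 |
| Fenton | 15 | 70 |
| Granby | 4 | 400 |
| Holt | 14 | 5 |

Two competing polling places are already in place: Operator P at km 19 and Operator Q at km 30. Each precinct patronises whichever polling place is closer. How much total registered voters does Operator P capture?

The indifferent point is the midpoint (19+30)/2 = 24.5; precincts left of it (closer to Operator P at 19) go to Operator P, those right go to Operator Q.
  Granby at 4 (w=400) → Operator P
  Ashton at 6 (w=250) → Operator P
  Brookfield at 12 (w=7) → Operator P
  Holt at 14 (w=5) → Operator P
  Fenton at 15 (w=70) → Operator P
  Denby at 18 (w=30) → Operator P
  Elwood at 20 (w=90) → Operator P
  Calder at 35 (w=30) → Operator Q
Operator P captures 852; Operator Q captures 30.

852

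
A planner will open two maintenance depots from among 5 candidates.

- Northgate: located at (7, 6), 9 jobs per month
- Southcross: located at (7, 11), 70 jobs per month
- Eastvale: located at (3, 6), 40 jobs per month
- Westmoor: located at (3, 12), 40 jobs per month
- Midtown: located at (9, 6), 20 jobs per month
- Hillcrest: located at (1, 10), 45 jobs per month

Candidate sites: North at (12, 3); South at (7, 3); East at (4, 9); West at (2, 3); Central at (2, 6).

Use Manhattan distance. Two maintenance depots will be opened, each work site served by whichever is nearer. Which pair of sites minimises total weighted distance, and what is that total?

Evaluate every pair (each demand assigned to the nearer of the two):
  {East, Central}: total = 915
  {South, East}: total = 977
  {North, East}: total = 1024
  {East, West}: total = 1064
  {South, Central}: total = 1232
  {North, Central}: total = 1410
  {West, Central}: total = 1430
  {South, West}: total = 1607
  {North, West}: total = 2022
  {North, South}: total = 2072
Best pair: {East, Central} with total 915.

{East, Central}, total 915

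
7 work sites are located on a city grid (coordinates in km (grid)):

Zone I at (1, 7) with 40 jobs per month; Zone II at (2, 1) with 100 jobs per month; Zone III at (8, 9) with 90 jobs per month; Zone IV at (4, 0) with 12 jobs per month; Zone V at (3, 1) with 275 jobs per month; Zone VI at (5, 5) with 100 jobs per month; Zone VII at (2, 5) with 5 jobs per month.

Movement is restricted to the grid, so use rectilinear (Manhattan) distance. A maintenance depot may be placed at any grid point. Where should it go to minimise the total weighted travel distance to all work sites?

Manhattan distance separates: Σwᵢ(|x−xᵢ|+|y−yᵢ|) = Σwᵢ|x−xᵢ| + Σwᵢ|y−yᵢ|, so x and y are optimised independently as 1-D weighted medians.
Total weight W = 622; half = 311.
x-coordinate, sorted with cumulative weight:
  x=1 (Zone I, w=40) cum 40
  x=2 (Zone II, w=100) cum 140
  x=2 (Zone VII, w=5) cum 145
  x=3 (Zone V, w=275) cum 420  ← median
  x=4 (Zone IV, w=12) cum 432
  x=5 (Zone VI, w=100) cum 532
  x=8 (Zone III, w=90) cum 622
⇒ x* = 3
y-coordinate, sorted with cumulative weight:
  y=0 (Zone IV, w=12) cum 12
  y=1 (Zone II, w=100) cum 112
  y=1 (Zone V, w=275) cum 387  ← median
  y=5 (Zone VI, w=100) cum 487
  y=5 (Zone VII, w=5) cum 492
  y=7 (Zone I, w=40) cum 532
  y=9 (Zone III, w=90) cum 622
⇒ y* = 1

(3, 1)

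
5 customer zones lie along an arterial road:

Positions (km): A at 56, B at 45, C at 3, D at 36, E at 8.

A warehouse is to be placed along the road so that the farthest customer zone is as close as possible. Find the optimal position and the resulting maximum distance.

location 29.5, max distance 26.5

The 1-center on a line is the midpoint of the two extreme points: leftmost at 3, rightmost at 56.
Optimal location = (3 + 56)/2 = 29.5; maximum distance = (56 − 3)/2 = 26.5.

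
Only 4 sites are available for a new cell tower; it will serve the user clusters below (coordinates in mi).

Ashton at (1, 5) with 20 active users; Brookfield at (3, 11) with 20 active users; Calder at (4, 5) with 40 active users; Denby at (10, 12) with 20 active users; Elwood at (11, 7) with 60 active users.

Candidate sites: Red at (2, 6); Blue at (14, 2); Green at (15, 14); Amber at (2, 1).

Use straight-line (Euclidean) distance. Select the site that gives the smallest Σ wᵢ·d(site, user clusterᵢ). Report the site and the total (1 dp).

Red, total 963.0 mi

Total weighted distance at each candidate:
  Red (2, 6): total = 963.0
  Blue (14, 2): total = 1534.0
  Green (15, 14): total = 1740.2
  Amber (2, 1): total = 1383.4
Minimum is at Red with total 963.0 mi.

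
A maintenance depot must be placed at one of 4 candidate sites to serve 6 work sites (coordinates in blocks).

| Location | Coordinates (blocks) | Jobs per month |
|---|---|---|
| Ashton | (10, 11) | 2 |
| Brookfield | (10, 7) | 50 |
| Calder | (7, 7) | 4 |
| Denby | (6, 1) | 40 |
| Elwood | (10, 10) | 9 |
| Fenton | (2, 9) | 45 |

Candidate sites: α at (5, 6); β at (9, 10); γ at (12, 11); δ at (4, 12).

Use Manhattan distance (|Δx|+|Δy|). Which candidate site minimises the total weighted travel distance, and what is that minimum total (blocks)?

Total weighted distance at each candidate:
  α (5, 6): total = 923
  β (9, 10): total = 1073
  γ (12, 11): total = 1547
  δ (4, 12): total = 1413
Minimum is at α with total 923 blocks.

α, total 923 blocks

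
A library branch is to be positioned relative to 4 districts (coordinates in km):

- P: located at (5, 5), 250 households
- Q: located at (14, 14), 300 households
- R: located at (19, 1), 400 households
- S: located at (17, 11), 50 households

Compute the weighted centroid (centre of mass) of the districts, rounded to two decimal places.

(13.90, 6.40)

The minimiser of Σwᵢ‖p−pᵢ‖² is the weighted centroid p* = (Σwᵢpᵢ)/(Σwᵢ).
Σwᵢ = 1000.
Σwᵢxᵢ = 250·5 + 300·14 + 400·19 + 50·17 = 13900.
Σwᵢyᵢ = 250·5 + 300·14 + 400·1 + 50·11 = 6400.
x* = 13900/1000 = 13.90, y* = 6400/1000 = 6.40.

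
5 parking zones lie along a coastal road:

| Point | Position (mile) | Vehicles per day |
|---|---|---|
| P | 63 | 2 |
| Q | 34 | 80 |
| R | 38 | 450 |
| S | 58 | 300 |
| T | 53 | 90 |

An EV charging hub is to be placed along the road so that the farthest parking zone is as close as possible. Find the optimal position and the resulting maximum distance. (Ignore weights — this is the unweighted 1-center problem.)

The 1-center on a line is the midpoint of the two extreme points: leftmost at 34, rightmost at 63.
Optimal location = (34 + 63)/2 = 48.5; maximum distance = (63 − 34)/2 = 14.5.

location 48.5, max distance 14.5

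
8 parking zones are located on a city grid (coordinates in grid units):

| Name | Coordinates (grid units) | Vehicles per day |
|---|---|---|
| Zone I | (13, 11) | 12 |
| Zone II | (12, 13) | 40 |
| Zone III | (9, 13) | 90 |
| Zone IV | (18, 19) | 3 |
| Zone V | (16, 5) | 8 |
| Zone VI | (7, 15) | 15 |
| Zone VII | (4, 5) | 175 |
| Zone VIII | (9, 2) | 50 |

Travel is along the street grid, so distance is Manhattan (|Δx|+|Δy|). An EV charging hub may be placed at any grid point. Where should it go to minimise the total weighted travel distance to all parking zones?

Manhattan distance separates: Σwᵢ(|x−xᵢ|+|y−yᵢ|) = Σwᵢ|x−xᵢ| + Σwᵢ|y−yᵢ|, so x and y are optimised independently as 1-D weighted medians.
Total weight W = 393; half = 196.5.
x-coordinate, sorted with cumulative weight:
  x=4 (Zone VII, w=175) cum 175
  x=7 (Zone VI, w=15) cum 190
  x=9 (Zone III, w=90) cum 280  ← median
  x=9 (Zone VIII, w=50) cum 330
  x=12 (Zone II, w=40) cum 370
  x=13 (Zone I, w=12) cum 382
  x=16 (Zone V, w=8) cum 390
  x=18 (Zone IV, w=3) cum 393
⇒ x* = 9
y-coordinate, sorted with cumulative weight:
  y=2 (Zone VIII, w=50) cum 50
  y=5 (Zone V, w=8) cum 58
  y=5 (Zone VII, w=175) cum 233  ← median
  y=11 (Zone I, w=12) cum 245
  y=13 (Zone II, w=40) cum 285
  y=13 (Zone III, w=90) cum 375
  y=15 (Zone VI, w=15) cum 390
  y=19 (Zone IV, w=3) cum 393
⇒ y* = 5

(9, 5)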